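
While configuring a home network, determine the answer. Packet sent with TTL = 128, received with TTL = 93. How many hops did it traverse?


Given: initial TTL = 128, received TTL = 93
Hops = initial TTL - received TTL
Hops = 128 - 93 = 35

35


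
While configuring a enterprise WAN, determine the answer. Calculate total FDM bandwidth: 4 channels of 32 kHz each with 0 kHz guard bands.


Given: 4 channels, 32 kHz each, guard = 0 kHz
Channel bandwidth = 4 * 32 = 128 kHz
Guard bands = 3 gaps * 0 kHz = 0 kHz
Total = 128 + 0 = 128 kHz

128


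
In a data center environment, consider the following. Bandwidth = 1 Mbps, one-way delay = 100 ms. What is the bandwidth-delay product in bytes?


Given: bandwidth = 1 Mbps, delay = 100 ms
BDP in bits = 1 * 10^6 * 100 / 1000
BDP in bits = 100000
BDP in bytes = 100000 / 8 = 12500

12500


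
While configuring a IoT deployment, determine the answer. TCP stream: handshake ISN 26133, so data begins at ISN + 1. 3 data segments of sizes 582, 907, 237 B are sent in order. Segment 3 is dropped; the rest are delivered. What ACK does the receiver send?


SYN uses sequence number 26133; first data byte = ISN + 1 = 26134.
Segment 1: SEQ = 26134, len = 582 B, covers [26134, 26715]
Segment 2: SEQ = 26716, len = 907 B, covers [26716, 27622]
Segment 3: SEQ = 27623, len = 237 B, covers [27623, 27859] [LOST]
In-order data received: bytes [26134, 27622] (segments 1..2).
Segment 3 missing -> gap begins at byte 27623.
Cumulative ACK = next expected in-order byte = 26134 + 582 + 907 = 27623

27623


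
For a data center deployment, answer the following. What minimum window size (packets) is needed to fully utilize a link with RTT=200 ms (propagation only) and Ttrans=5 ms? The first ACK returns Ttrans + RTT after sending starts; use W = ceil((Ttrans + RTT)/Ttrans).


Given: Ttrans = 5 ms, RTT = 200 ms (= 2 * Tprop, Tprop = 100 ms)
Time until first ACK returns = Ttrans + RTT = 5 + 200 = 205 ms
Need W * Ttrans >= Ttrans + RTT  ->  W >= (Ttrans + RTT) / Ttrans
(Ttrans + RTT) / Ttrans = 205 / 5 = 41
W_min = ceil(41) = 41

41


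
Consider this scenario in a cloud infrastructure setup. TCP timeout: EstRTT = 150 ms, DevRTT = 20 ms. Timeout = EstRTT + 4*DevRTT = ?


Given: EstRTT = 150 ms, DevRTT = 20 ms
Timeout = EstRTT + 4 * DevRTT
4 * DevRTT = 4 * 20 = 80
Timeout = 150 + 80 = 230 ms

230


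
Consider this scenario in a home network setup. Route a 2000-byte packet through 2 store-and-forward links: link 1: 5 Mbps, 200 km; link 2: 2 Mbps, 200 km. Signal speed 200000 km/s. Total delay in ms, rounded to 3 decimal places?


Packet = 2000 bytes = 16000 bits. Store-and-forward: sum (t_trans + t_prop) per link.
Link 1: t_trans = 16000/(5*10^6) s = 3.2000 ms; t_prop = 200/200000 s = 1.0000 ms; subtotal = 4.2000 ms
Link 2: t_trans = 16000/(2*10^6) s = 8.0000 ms; t_prop = 200/200000 s = 1.0000 ms; subtotal = 9.0000 ms
End-to-end = 4.2000 + 9.0000 = 13.2000 ms -> 13.200 ms (3 dp)

13.200


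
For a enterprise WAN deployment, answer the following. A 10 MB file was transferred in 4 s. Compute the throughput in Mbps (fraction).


Given: file = 10 MB, time = 4 s
File in Mb = 10 * 8 = 80 Mb
Throughput = 80 / 4 Mbps
Throughput = 20 Mbps

20


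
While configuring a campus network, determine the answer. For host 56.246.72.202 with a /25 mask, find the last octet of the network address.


Given: IP = 56.246.72.202, prefix = /25
Subnet mask = 255.255.255.128
Last octet of IP: 202
Last octet of mask: 128
Network last octet = 202 AND 128 = 128

128


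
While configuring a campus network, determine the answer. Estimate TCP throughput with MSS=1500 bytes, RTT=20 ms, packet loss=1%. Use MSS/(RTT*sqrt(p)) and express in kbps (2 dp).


Given: MSS = 1500 bytes, RTT = 20 ms, loss = 1%
RTT in seconds = 20 / 1000 = 0.02
Loss rate = 1% = 0.01
sqrt(loss) = sqrt(0.01) = 0.1
Throughput (bytes/s) = 1500 / (0.02 * 0.1) = 750000.0000
Throughput (kbps) = 750000.0000 * 8 / 1000 = 6000.000000 -> 6000.00 kbps (2 dp)

6000.00


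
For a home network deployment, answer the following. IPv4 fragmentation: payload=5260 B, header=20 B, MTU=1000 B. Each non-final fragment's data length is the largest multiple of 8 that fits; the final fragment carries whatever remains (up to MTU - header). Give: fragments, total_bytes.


Max data per non-final fragment = floor((MTU - header)/8)*8 = floor((1000 - 20)/8)*8 = floor(980/8)*8 = 976 B
Final fragment needs no 8-byte alignment: it can carry up to MTU - header = 980 B
Non-final fragments needed = ceil((payload - 980) / 976) = ceil(4280/976) = ceil(4.3852) = 5
Number of fragments = 5 + 1 = 6
Fragment sizes (data): 5 * 976 B + 380 B (last, 380 <= 980 OK)
Total bytes sent = payload + n_frags * header = 5260 + 6*20 = 5260 + 120 = 5380 B

6, 5380


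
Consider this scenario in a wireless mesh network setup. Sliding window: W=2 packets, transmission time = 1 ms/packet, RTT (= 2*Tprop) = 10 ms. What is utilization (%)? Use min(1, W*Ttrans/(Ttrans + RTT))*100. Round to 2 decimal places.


Given: W = 2, Ttrans = 1 ms, RTT = 10 ms (= 2 * Tprop, Tprop = 5 ms)
Cycle time = Ttrans + RTT = 1 + 10 = 11 ms (first packet sent until its ACK returns)
W * Ttrans = 2 * 1 = 2 ms of sending per cycle
W * Ttrans / (Ttrans + RTT) = 2 / 11 = 0.181818
U = min(1, 0.181818) = 0.181818
U% = 18.18%

18.18


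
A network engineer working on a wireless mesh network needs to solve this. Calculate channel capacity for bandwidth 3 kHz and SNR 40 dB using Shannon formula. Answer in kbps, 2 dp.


Given: B = 3 kHz, SNR = 40 dB
SNR linear = 10^(40/10) = 10000
1 + SNR = 10001
log2(10001) = 13.2878566418
C = 3 * 1000 * 13.2878566418 = 39863.5699 bps
C = 39.863570 kbps -> 39.86 kbps (2 dp)

39.86


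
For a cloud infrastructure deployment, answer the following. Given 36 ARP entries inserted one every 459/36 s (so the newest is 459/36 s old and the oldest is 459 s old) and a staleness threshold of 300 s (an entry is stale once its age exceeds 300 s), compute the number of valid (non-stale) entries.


Ages are k * 459/36 s for k = 1..36 (spacing = 12.7500 s).
Entry k is valid iff k * 459/36 <= 300 iff k <= 36 * 300 / 459 = 23.5294
n_valid = floor(23.5294) = 23
(n_stale = 36 - 23 = 13)

23


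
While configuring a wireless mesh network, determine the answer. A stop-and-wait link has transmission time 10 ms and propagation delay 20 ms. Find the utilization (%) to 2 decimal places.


Given: Ttrans = 10 ms, Tprop = 20 ms
RTT = 2 * Tprop = 2 * 20 = 40 ms
U = Ttrans / (Ttrans + RTT)
U = 10 / (10 + 40)
U = 10 / 50 = 0.2
U% = 20.00%

20.00


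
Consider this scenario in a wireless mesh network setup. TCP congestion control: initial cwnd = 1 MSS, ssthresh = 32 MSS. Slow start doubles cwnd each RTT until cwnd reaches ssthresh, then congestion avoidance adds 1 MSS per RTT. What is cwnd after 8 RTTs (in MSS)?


RTT 0: cwnd = 1 MSS (initial)
RTT 1: cwnd = 2 MSS (slow start, doubled)
RTT 2: cwnd = 4 MSS (slow start, doubled)
RTT 3: cwnd = 8 MSS (slow start, doubled)
RTT 4: cwnd = 16 MSS (slow start, doubled)
RTT 5: cwnd = 32 MSS (slow start, doubled)
RTT 6: cwnd = 33 MSS (congestion avoidance, +1)
RTT 7: cwnd = 34 MSS (congestion avoidance, +1)
RTT 8: cwnd = 35 MSS (congestion avoidance, +1)

35


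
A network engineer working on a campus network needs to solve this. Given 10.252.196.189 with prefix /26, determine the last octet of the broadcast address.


Given: IP = 10.252.196.189, prefix = /26
Host bits = 32 - 26 = 6
Network last octet = 189 AND mask = 128
Host part size = 2^6 - 1 = 63
Broadcast last octet = 128 OR 63 = 191

191


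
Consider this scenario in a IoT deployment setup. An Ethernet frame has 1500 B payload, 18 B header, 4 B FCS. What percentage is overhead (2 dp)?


Given: payload = 1500 B, header = 18 B, trailer = 4 B
Overhead bytes = header + trailer = 18 + 4 = 22
Total frame = payload + overhead = 1500 + 22 = 1522
Overhead % = 22 / 1522 * 100 = 1.4455% -> 1.45% (2 dp)

1.45


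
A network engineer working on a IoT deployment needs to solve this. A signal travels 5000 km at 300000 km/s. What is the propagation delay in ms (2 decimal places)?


Given: distance = 5000 km, speed = 300000 km/s
Delay = distance / speed = 5000 / 300000 seconds
Delay in ms = 5000 * 1000 / 300000
Delay = 16.6667 ms
Rounded to 2 dp = 16.67 ms

16.67


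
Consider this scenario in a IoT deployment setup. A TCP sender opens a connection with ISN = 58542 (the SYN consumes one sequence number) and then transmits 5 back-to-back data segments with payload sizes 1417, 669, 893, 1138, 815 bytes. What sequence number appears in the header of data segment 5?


The SYN occupies sequence number ISN = 58542, so the first data byte is ISN + 1 = 58543.
SEQ of data segment i = (ISN + 1) + sum of payload sizes of segments 1..i-1.
Segment 1: SEQ = 58543, payload = 1417 bytes
Segment 2: SEQ = 59960, payload = 669 bytes
Segment 3: SEQ = 60629, payload = 893 bytes
Segment 4: SEQ = 61522, payload = 1138 bytes
Segment 5: SEQ = 62660, payload = 815 bytes
SEQ of segment 5 = 58543 + 1417 + 669 + 893 + 1138 = 62660

62660


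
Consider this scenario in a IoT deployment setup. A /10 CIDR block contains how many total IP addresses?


Given: CIDR prefix /10
Host bits = 32 - 10 = 22
Total addresses = 2^22 = 4194304

4194304


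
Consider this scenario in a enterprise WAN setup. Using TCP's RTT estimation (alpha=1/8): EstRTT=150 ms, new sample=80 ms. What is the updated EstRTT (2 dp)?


Given: EstRTT = 150 ms, SampleRTT = 80 ms, alpha = 1/8
New EstRTT = (1 - alpha) * EstRTT + alpha * SampleRTT
(7/8) * 150 = 131.25
(1/8) * 80 = 10
New EstRTT = 131.25 + 10 = 141.25 ms -> 141.25 ms (2 dp)

141.25


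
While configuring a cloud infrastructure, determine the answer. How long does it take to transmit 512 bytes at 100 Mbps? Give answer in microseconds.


Given: packet = 512 bytes, bandwidth = 100 Mbps
Packet in bits = 512 * 8 = 4096 bits
Bandwidth = 100 * 10^6 = 100000000 bps
Time = 4096 / 100000000 seconds
Time in us = 4096 * 10^6 / 100000000 = 40.96

40.96


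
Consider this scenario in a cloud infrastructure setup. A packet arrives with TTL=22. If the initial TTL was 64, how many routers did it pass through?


Given: initial TTL = 64, received TTL = 22
Hops = initial TTL - received TTL
Hops = 64 - 22 = 42

42


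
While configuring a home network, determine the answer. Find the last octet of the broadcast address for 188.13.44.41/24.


Given: IP = 188.13.44.41, prefix = /24
Host bits = 32 - 24 = 8
Network last octet = 41 AND mask = 0
Host part size = 2^8 - 1 = 255
Broadcast last octet = 0 OR 255 = 255

255


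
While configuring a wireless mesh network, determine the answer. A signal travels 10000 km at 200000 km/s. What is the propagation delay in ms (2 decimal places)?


Given: distance = 10000 km, speed = 200000 km/s
Delay = distance / speed = 10000 / 200000 seconds
Delay in ms = 10000 * 1000 / 200000
Delay = 50.0000 ms
Rounded to 2 dp = 50.00 ms

50.00


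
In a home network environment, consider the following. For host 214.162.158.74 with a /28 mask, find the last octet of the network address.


Given: IP = 214.162.158.74, prefix = /28
Subnet mask = 255.255.255.240
Last octet of IP: 74
Last octet of mask: 240
Network last octet = 74 AND 240 = 64

64


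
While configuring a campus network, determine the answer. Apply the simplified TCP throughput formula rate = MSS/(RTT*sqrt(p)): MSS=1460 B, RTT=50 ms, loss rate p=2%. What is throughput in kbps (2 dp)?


Given: MSS = 1460 bytes, RTT = 50 ms, loss = 2%
RTT in seconds = 50 / 1000 = 0.05
Loss rate = 2% = 0.02
sqrt(loss) = sqrt(0.02) = 0.141421356237
Throughput (bytes/s) = 1460 / (0.05 * 0.141421356237) = 206475.1801
Throughput (kbps) = 206475.1801 * 8 / 1000 = 1651.801441 -> 1651.80 kbps (2 dp)

1651.80


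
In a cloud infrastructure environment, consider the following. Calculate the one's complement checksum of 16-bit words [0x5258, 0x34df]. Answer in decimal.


Given words: [0x5258, 0x34df]
Step 1: Sum all words
Raw sum = 21080 + 13535 = 34615
One's complement = ~34615 & 0xFFFF = 30920

30920


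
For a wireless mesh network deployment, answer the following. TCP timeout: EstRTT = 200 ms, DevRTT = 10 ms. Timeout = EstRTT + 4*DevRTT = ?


Given: EstRTT = 200 ms, DevRTT = 10 ms
Timeout = EstRTT + 4 * DevRTT
4 * DevRTT = 4 * 10 = 40
Timeout = 200 + 40 = 240 ms

240


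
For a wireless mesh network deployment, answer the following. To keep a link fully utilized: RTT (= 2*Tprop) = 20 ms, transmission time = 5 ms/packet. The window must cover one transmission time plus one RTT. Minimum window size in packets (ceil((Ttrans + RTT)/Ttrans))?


Given: Ttrans = 5 ms, RTT = 20 ms (= 2 * Tprop, Tprop = 10 ms)
Time until first ACK returns = Ttrans + RTT = 5 + 20 = 25 ms
Need W * Ttrans >= Ttrans + RTT  ->  W >= (Ttrans + RTT) / Ttrans
(Ttrans + RTT) / Ttrans = 25 / 5 = 5
W_min = ceil(5) = 5

5


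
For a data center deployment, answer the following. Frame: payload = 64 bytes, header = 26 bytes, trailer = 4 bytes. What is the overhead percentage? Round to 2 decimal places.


Given: payload = 64 B, header = 26 B, trailer = 4 B
Overhead bytes = header + trailer = 26 + 4 = 30
Total frame = payload + overhead = 64 + 30 = 94
Overhead % = 30 / 94 * 100 = 31.9149% -> 31.91% (2 dp)

31.91


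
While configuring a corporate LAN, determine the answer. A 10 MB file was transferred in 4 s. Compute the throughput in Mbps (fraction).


Given: file = 10 MB, time = 4 s
File in Mb = 10 * 8 = 80 Mb
Throughput = 80 / 4 Mbps
Throughput = 20 Mbps

20


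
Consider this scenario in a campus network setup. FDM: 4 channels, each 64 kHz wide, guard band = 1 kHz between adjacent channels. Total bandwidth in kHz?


Given: 4 channels, 64 kHz each, guard = 1 kHz
Channel bandwidth = 4 * 64 = 256 kHz
Guard bands = 3 gaps * 1 kHz = 3 kHz
Total = 256 + 3 = 259 kHz

259


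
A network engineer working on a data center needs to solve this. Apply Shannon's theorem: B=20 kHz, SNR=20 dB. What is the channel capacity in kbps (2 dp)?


Given: B = 20 kHz, SNR = 20 dB
SNR linear = 10^(20/10) = 100
1 + SNR = 101
log2(101) = 6.6582114828
C = 20 * 1000 * 6.6582114828 = 133164.2297 bps
C = 133.164230 kbps -> 133.16 kbps (2 dp)

133.16


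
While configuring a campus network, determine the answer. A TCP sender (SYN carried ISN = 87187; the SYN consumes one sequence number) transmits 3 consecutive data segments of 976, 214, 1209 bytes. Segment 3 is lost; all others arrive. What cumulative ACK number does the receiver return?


SYN uses sequence number 87187; first data byte = ISN + 1 = 87188.
Segment 1: SEQ = 87188, len = 976 B, covers [87188, 88163]
Segment 2: SEQ = 88164, len = 214 B, covers [88164, 88377]
Segment 3: SEQ = 88378, len = 1209 B, covers [88378, 89586] [LOST]
In-order data received: bytes [87188, 88377] (segments 1..2).
Segment 3 missing -> gap begins at byte 88378.
Cumulative ACK = next expected in-order byte = 87188 + 976 + 214 = 88378

88378


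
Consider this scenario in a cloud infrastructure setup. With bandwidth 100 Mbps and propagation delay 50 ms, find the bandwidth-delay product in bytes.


Given: bandwidth = 100 Mbps, delay = 50 ms
BDP in bits = 100 * 10^6 * 50 / 1000
BDP in bits = 5000000
BDP in bytes = 5000000 / 8 = 625000

625000


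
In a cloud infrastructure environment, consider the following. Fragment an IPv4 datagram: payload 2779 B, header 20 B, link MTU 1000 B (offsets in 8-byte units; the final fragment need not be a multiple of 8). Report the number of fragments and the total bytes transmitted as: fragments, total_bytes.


Max data per non-final fragment = floor((MTU - header)/8)*8 = floor((1000 - 20)/8)*8 = floor(980/8)*8 = 976 B
Final fragment needs no 8-byte alignment: it can carry up to MTU - header = 980 B
Non-final fragments needed = ceil((payload - 980) / 976) = ceil(1799/976) = ceil(1.8432) = 2
Number of fragments = 2 + 1 = 3
Fragment sizes (data): 2 * 976 B + 827 B (last, 827 <= 980 OK)
Total bytes sent = payload + n_frags * header = 2779 + 3*20 = 2779 + 60 = 2839 B

3, 2839


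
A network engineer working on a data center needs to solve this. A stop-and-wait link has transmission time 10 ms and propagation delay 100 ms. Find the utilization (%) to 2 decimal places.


Given: Ttrans = 10 ms, Tprop = 100 ms
RTT = 2 * Tprop = 2 * 100 = 200 ms
U = Ttrans / (Ttrans + RTT)
U = 10 / (10 + 200)
U = 10 / 210 = 0.047619
U% = 4.76%

4.76


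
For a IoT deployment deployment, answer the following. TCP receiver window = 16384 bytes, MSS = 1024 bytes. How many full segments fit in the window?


Given: RWND = 16384 bytes, MSS = 1024 bytes
Full segments = floor(RWND / MSS)
Full segments = floor(16384 / 1024)
Full segments = floor(16.0) = 16

16


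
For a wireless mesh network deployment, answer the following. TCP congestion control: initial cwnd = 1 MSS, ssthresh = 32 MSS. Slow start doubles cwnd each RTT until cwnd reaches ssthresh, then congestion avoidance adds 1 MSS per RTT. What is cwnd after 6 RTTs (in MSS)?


RTT 0: cwnd = 1 MSS (initial)
RTT 1: cwnd = 2 MSS (slow start, doubled)
RTT 2: cwnd = 4 MSS (slow start, doubled)
RTT 3: cwnd = 8 MSS (slow start, doubled)
RTT 4: cwnd = 16 MSS (slow start, doubled)
RTT 5: cwnd = 32 MSS (slow start, doubled)
RTT 6: cwnd = 33 MSS (congestion avoidance, +1)

33


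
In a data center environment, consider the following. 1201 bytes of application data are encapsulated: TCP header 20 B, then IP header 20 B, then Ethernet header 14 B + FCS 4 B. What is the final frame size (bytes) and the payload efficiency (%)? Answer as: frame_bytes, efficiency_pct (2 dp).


TCP segment = 1201 + 20 = 1221 B
IP packet = 1221 + 20 = 1241 B
Ethernet frame = 1241 + 14 + 4 = 1259 B
Efficiency = app / frame = 1201 / 1259 = 0.953932 = 95.3932% -> 95.39% (2 dp)

1259, 95.39


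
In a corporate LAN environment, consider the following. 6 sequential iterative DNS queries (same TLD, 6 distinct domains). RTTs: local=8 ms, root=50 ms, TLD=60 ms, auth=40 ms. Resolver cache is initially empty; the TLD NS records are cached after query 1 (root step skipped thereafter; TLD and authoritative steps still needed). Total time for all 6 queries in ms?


Lookup 1 (cold cache): local + root + TLD + auth = 8 + 50 + 60 + 40 = 158 ms
Lookups 2..6 (TLD NS cached -> skip root; new domain -> still ask TLD and auth): local + TLD + auth = 8 + 60 + 40 = 108 ms each
Remaining 5 lookups: 5 * 108 = 540 ms
Total = 158 + 540 = 698 ms

698


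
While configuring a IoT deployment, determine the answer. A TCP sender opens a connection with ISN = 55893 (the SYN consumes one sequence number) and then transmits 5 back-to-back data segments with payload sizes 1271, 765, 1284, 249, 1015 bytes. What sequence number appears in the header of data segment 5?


The SYN occupies sequence number ISN = 55893, so the first data byte is ISN + 1 = 55894.
SEQ of data segment i = (ISN + 1) + sum of payload sizes of segments 1..i-1.
Segment 1: SEQ = 55894, payload = 1271 bytes
Segment 2: SEQ = 57165, payload = 765 bytes
Segment 3: SEQ = 57930, payload = 1284 bytes
Segment 4: SEQ = 59214, payload = 249 bytes
Segment 5: SEQ = 59463, payload = 1015 bytes
SEQ of segment 5 = 55894 + 1271 + 765 + 1284 + 249 = 59463

59463


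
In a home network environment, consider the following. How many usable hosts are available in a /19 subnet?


Given: subnet mask /19
Host bits = 32 - 19 = 13
Total addresses = 2^13 = 8192
Usable hosts = 8192 - 2 (network + broadcast) = 8190

8190


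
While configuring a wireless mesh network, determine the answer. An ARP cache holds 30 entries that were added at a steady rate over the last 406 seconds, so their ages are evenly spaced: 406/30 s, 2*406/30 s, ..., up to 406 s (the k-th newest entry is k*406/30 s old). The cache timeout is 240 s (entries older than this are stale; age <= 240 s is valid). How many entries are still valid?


Ages are k * 406/30 s for k = 1..30 (spacing = 13.5333 s).
Entry k is valid iff k * 406/30 <= 240 iff k <= 30 * 240 / 406 = 17.7340
n_valid = floor(17.7340) = 17
(n_stale = 30 - 17 = 13)

17


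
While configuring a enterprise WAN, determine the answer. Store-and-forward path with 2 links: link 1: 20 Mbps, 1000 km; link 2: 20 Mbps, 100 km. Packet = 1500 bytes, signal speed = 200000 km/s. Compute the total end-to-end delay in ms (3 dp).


Packet = 1500 bytes = 12000 bits. Store-and-forward: sum (t_trans + t_prop) per link.
Link 1: t_trans = 12000/(20*10^6) s = 0.6000 ms; t_prop = 1000/200000 s = 5.0000 ms; subtotal = 5.6000 ms
Link 2: t_trans = 12000/(20*10^6) s = 0.6000 ms; t_prop = 100/200000 s = 0.5000 ms; subtotal = 1.1000 ms
End-to-end = 5.6000 + 1.1000 = 6.7000 ms -> 6.700 ms (3 dp)

6.700


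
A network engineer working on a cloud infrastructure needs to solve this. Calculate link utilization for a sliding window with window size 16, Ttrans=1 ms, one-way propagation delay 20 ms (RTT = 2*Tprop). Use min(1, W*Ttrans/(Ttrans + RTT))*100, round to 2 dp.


Given: W = 16, Ttrans = 1 ms, RTT = 40 ms (= 2 * Tprop, Tprop = 20 ms)
Cycle time = Ttrans + RTT = 1 + 40 = 41 ms (first packet sent until its ACK returns)
W * Ttrans = 16 * 1 = 16 ms of sending per cycle
W * Ttrans / (Ttrans + RTT) = 16 / 41 = 0.390244
U = min(1, 0.390244) = 0.390244
U% = 39.02%

39.02


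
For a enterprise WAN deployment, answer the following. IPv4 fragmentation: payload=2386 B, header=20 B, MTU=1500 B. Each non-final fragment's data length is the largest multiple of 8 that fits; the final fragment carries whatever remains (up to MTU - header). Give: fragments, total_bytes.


Max data per non-final fragment = floor((MTU - header)/8)*8 = floor((1500 - 20)/8)*8 = floor(1480/8)*8 = 1480 B
Final fragment needs no 8-byte alignment: it can carry up to MTU - header = 1480 B
Non-final fragments needed = ceil((payload - 1480) / 1480) = ceil(906/1480) = ceil(0.6122) = 1
Number of fragments = 1 + 1 = 2
Fragment sizes (data): 1 * 1480 B + 906 B (last, 906 <= 1480 OK)
Total bytes sent = payload + n_frags * header = 2386 + 2*20 = 2386 + 40 = 2426 B

2, 2426


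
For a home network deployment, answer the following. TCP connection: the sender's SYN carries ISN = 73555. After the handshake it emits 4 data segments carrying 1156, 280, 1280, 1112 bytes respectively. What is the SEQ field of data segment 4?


The SYN occupies sequence number ISN = 73555, so the first data byte is ISN + 1 = 73556.
SEQ of data segment i = (ISN + 1) + sum of payload sizes of segments 1..i-1.
Segment 1: SEQ = 73556, payload = 1156 bytes
Segment 2: SEQ = 74712, payload = 280 bytes
Segment 3: SEQ = 74992, payload = 1280 bytes
Segment 4: SEQ = 76272, payload = 1112 bytes
SEQ of segment 4 = 73556 + 1156 + 280 + 1280 = 76272

76272


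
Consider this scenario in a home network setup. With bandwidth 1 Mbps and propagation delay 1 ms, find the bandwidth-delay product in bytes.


Given: bandwidth = 1 Mbps, delay = 1 ms
BDP in bits = 1 * 10^6 * 1 / 1000
BDP in bits = 1000
BDP in bytes = 1000 / 8 = 125

125


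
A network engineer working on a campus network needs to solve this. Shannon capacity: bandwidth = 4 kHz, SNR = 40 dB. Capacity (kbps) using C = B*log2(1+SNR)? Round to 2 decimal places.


Given: B = 4 kHz, SNR = 40 dB
SNR linear = 10^(40/10) = 10000
1 + SNR = 10001
log2(10001) = 13.2878566418
C = 4 * 1000 * 13.2878566418 = 53151.4266 bps
C = 53.151427 kbps -> 53.15 kbps (2 dp)

53.15


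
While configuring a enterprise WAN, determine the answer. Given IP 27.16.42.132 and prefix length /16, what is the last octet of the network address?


Given: IP = 27.16.42.132, prefix = /16
Subnet mask = 255.255.0.0
Last octet of IP: 132
Last octet of mask: 0
Network last octet = 132 AND 0 = 0

0


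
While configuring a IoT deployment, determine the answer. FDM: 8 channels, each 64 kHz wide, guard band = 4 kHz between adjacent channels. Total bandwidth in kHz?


Given: 8 channels, 64 kHz each, guard = 4 kHz
Channel bandwidth = 8 * 64 = 512 kHz
Guard bands = 7 gaps * 4 kHz = 28 kHz
Total = 512 + 28 = 540 kHz

540


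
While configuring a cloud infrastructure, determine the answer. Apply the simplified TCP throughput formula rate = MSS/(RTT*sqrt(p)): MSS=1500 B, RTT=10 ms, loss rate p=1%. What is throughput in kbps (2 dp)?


Given: MSS = 1500 bytes, RTT = 10 ms, loss = 1%
RTT in seconds = 10 / 1000 = 0.01
Loss rate = 1% = 0.01
sqrt(loss) = sqrt(0.01) = 0.1
Throughput (bytes/s) = 1500 / (0.01 * 0.1) = 1500000.0000
Throughput (kbps) = 1500000.0000 * 8 / 1000 = 12000.000000 -> 12000.00 kbps (2 dp)

12000.00


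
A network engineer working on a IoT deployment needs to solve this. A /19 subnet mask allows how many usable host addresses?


Given: subnet mask /19
Host bits = 32 - 19 = 13
Total addresses = 2^13 = 8192
Usable hosts = 8192 - 2 (network + broadcast) = 8190

8190


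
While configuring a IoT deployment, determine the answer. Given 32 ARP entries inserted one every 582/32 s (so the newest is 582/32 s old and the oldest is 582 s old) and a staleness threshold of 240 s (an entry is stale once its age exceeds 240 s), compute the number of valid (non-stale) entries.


Ages are k * 582/32 s for k = 1..32 (spacing = 18.1875 s).
Entry k is valid iff k * 582/32 <= 240 iff k <= 32 * 240 / 582 = 13.1959
n_valid = floor(13.1959) = 13
(n_stale = 32 - 13 = 19)

13


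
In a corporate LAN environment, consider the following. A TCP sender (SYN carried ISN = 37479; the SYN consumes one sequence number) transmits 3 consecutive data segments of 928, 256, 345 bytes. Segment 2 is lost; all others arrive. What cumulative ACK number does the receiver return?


SYN uses sequence number 37479; first data byte = ISN + 1 = 37480.
Segment 1: SEQ = 37480, len = 928 B, covers [37480, 38407]
Segment 2: SEQ = 38408, len = 256 B, covers [38408, 38663] [LOST]
Segment 3: SEQ = 38664, len = 345 B, covers [38664, 39008]
In-order data received: bytes [37480, 38407] (segments 1..1).
Segment 2 missing -> gap begins at byte 38408; later segments buffered out of order.
Cumulative ACK = next expected in-order byte = 37480 + 928 = 38408

38408


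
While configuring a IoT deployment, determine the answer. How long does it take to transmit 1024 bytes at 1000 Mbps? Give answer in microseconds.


Given: packet = 1024 bytes, bandwidth = 1000 Mbps
Packet in bits = 1024 * 8 = 8192 bits
Bandwidth = 1000 * 10^6 = 1000000000 bps
Time = 8192 / 1000000000 seconds
Time in us = 8192 * 10^6 / 1000000000 = 8.192

8.192


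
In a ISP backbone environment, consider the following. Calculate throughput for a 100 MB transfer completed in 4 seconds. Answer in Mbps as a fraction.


Given: file = 100 MB, time = 4 s
File in Mb = 100 * 8 = 800 Mb
Throughput = 800 / 4 Mbps
Throughput = 200 Mbps

200


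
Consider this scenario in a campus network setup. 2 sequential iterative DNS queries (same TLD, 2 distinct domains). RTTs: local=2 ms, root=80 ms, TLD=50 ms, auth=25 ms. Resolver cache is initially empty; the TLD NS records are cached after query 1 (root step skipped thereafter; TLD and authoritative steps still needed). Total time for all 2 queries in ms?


Lookup 1 (cold cache): local + root + TLD + auth = 2 + 80 + 50 + 25 = 157 ms
Lookups 2..2 (TLD NS cached -> skip root; new domain -> still ask TLD and auth): local + TLD + auth = 2 + 50 + 25 = 77 ms each
Remaining 1 lookups: 1 * 77 = 77 ms
Total = 157 + 77 = 234 ms

234


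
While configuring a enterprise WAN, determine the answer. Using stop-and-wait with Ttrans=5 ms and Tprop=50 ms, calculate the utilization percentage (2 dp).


Given: Ttrans = 5 ms, Tprop = 50 ms
RTT = 2 * Tprop = 2 * 50 = 100 ms
U = Ttrans / (Ttrans + RTT)
U = 5 / (5 + 100)
U = 5 / 105 = 0.047619
U% = 4.76%

4.76


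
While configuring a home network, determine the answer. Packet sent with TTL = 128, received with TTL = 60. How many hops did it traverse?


Given: initial TTL = 128, received TTL = 60
Hops = initial TTL - received TTL
Hops = 128 - 60 = 68

68


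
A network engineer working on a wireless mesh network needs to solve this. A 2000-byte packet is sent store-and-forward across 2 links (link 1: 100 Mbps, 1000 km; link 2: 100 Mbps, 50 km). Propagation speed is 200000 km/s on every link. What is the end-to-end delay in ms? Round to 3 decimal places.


Packet = 2000 bytes = 16000 bits. Store-and-forward: sum (t_trans + t_prop) per link.
Link 1: t_trans = 16000/(100*10^6) s = 0.1600 ms; t_prop = 1000/200000 s = 5.0000 ms; subtotal = 5.1600 ms
Link 2: t_trans = 16000/(100*10^6) s = 0.1600 ms; t_prop = 50/200000 s = 0.2500 ms; subtotal = 0.4100 ms
End-to-end = 5.1600 + 0.4100 = 5.5700 ms -> 5.570 ms (3 dp)

5.570


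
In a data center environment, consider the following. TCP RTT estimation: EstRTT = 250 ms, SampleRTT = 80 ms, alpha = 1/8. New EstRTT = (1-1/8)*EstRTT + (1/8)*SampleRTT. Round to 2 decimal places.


Given: EstRTT = 250 ms, SampleRTT = 80 ms, alpha = 1/8
New EstRTT = (1 - alpha) * EstRTT + alpha * SampleRTT
(7/8) * 250 = 218.75
(1/8) * 80 = 10
New EstRTT = 218.75 + 10 = 228.75 ms -> 228.75 ms (2 dp)

228.75


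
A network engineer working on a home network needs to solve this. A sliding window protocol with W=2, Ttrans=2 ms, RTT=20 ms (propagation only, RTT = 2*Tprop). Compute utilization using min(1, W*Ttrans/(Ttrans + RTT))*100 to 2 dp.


Given: W = 2, Ttrans = 2 ms, RTT = 20 ms (= 2 * Tprop, Tprop = 10 ms)
Cycle time = Ttrans + RTT = 2 + 20 = 22 ms (first packet sent until its ACK returns)
W * Ttrans = 2 * 2 = 4 ms of sending per cycle
W * Ttrans / (Ttrans + RTT) = 4 / 22 = 0.181818
U = min(1, 0.181818) = 0.181818
U% = 18.18%

18.18


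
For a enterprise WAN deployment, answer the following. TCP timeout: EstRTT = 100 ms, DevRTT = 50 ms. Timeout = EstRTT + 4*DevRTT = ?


Given: EstRTT = 100 ms, DevRTT = 50 ms
Timeout = EstRTT + 4 * DevRTT
4 * DevRTT = 4 * 50 = 200
Timeout = 100 + 200 = 300 ms

300


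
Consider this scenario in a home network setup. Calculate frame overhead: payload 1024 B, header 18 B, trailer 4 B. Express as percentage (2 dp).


Given: payload = 1024 B, header = 18 B, trailer = 4 B
Overhead bytes = header + trailer = 18 + 4 = 22
Total frame = payload + overhead = 1024 + 22 = 1046
Overhead % = 22 / 1046 * 100 = 2.1033% -> 2.10% (2 dp)

2.10


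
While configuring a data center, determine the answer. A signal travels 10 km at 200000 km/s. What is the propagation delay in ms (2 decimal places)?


Given: distance = 10 km, speed = 200000 km/s
Delay = distance / speed = 10 / 200000 seconds
Delay in ms = 10 * 1000 / 200000
Delay = 0.0500 ms
Rounded to 2 dp = 0.05 ms

0.05


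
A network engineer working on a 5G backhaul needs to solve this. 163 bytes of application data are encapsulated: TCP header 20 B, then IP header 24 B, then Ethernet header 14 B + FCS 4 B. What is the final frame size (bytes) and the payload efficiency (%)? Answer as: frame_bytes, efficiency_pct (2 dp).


TCP segment = 163 + 20 = 183 B
IP packet = 183 + 24 = 207 B
Ethernet frame = 207 + 14 + 4 = 225 B
Efficiency = app / frame = 163 / 225 = 0.724444 = 72.4444% -> 72.44% (2 dp)

225, 72.44


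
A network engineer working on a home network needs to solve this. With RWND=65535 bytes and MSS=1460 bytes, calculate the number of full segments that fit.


Given: RWND = 65535 bytes, MSS = 1460 bytes
Full segments = floor(RWND / MSS)
Full segments = floor(65535 / 1460)
Full segments = floor(44.887) = 44

44


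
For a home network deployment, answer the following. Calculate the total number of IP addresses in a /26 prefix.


Given: CIDR prefix /26
Host bits = 32 - 26 = 6
Total addresses = 2^6 = 64

64


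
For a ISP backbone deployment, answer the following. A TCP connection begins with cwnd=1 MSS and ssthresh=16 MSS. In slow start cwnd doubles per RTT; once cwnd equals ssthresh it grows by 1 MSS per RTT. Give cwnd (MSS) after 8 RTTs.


RTT 0: cwnd = 1 MSS (initial)
RTT 1: cwnd = 2 MSS (slow start, doubled)
RTT 2: cwnd = 4 MSS (slow start, doubled)
RTT 3: cwnd = 8 MSS (slow start, doubled)
RTT 4: cwnd = 16 MSS (slow start, doubled)
RTT 5: cwnd = 17 MSS (congestion avoidance, +1)
RTT 6: cwnd = 18 MSS (congestion avoidance, +1)
RTT 7: cwnd = 19 MSS (congestion avoidance, +1)
RTT 8: cwnd = 20 MSS (congestion avoidance, +1)

20


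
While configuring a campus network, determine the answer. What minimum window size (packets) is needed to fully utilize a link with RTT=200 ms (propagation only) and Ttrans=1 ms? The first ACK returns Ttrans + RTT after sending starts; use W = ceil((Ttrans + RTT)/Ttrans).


Given: Ttrans = 1 ms, RTT = 200 ms (= 2 * Tprop, Tprop = 100 ms)
Time until first ACK returns = Ttrans + RTT = 1 + 200 = 201 ms
Need W * Ttrans >= Ttrans + RTT  ->  W >= (Ttrans + RTT) / Ttrans
(Ttrans + RTT) / Ttrans = 201 / 1 = 201
W_min = ceil(201) = 201

201


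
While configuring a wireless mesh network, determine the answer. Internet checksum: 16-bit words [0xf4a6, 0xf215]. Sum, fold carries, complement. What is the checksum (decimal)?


Given words: [0xf4a6, 0xf215]
Step 1: Sum all words
Raw sum = 62630 + 61973 = 124603
Step 2: Fold carry: (59067 + 1) = 59068
One's complement = ~59068 & 0xFFFF = 6467

6467


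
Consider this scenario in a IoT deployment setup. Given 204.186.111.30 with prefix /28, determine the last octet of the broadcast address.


Given: IP = 204.186.111.30, prefix = /28
Host bits = 32 - 28 = 4
Network last octet = 30 AND mask = 16
Host part size = 2^4 - 1 = 15
Broadcast last octet = 16 OR 15 = 31

31


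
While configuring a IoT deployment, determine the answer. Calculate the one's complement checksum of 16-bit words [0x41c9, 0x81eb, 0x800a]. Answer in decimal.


Given words: [0x41c9, 0x81eb, 0x800a]
Step 1: Sum all words
Raw sum = 16841 + 33259 + 32778 = 82878
Step 2: Fold carry: (17342 + 1) = 17343
One's complement = ~17343 & 0xFFFF = 48192

48192


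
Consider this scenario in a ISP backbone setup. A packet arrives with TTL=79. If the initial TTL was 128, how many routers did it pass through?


Given: initial TTL = 128, received TTL = 79
Hops = initial TTL - received TTL
Hops = 128 - 79 = 49

49


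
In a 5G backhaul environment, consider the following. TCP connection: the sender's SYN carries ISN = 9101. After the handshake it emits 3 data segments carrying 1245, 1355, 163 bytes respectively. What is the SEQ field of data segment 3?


The SYN occupies sequence number ISN = 9101, so the first data byte is ISN + 1 = 9102.
SEQ of data segment i = (ISN + 1) + sum of payload sizes of segments 1..i-1.
Segment 1: SEQ = 9102, payload = 1245 bytes
Segment 2: SEQ = 10347, payload = 1355 bytes
Segment 3: SEQ = 11702, payload = 163 bytes
SEQ of segment 3 = 9102 + 1245 + 1355 = 11702

11702


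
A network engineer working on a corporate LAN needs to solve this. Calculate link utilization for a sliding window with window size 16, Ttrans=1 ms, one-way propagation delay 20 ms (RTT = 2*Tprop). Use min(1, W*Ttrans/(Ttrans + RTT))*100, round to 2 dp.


Given: W = 16, Ttrans = 1 ms, RTT = 40 ms (= 2 * Tprop, Tprop = 20 ms)
Cycle time = Ttrans + RTT = 1 + 40 = 41 ms (first packet sent until its ACK returns)
W * Ttrans = 16 * 1 = 16 ms of sending per cycle
W * Ttrans / (Ttrans + RTT) = 16 / 41 = 0.390244
U = min(1, 0.390244) = 0.390244
U% = 39.02%

39.02


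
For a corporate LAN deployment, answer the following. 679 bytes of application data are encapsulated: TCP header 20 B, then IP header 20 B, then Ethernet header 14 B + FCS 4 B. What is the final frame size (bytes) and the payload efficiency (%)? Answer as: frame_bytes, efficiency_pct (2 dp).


TCP segment = 679 + 20 = 699 B
IP packet = 699 + 20 = 719 B
Ethernet frame = 719 + 14 + 4 = 737 B
Efficiency = app / frame = 679 / 737 = 0.921303 = 92.1303% -> 92.13% (2 dp)

737, 92.13


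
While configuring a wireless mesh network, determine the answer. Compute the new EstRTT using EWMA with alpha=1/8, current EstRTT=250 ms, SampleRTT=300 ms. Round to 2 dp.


Given: EstRTT = 250 ms, SampleRTT = 300 ms, alpha = 1/8
New EstRTT = (1 - alpha) * EstRTT + alpha * SampleRTT
(7/8) * 250 = 218.75
(1/8) * 300 = 37.5
New EstRTT = 218.75 + 37.5 = 256.25 ms -> 256.25 ms (2 dp)

256.25


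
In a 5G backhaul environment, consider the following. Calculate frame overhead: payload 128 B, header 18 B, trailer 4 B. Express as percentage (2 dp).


Given: payload = 128 B, header = 18 B, trailer = 4 B
Overhead bytes = header + trailer = 18 + 4 = 22
Total frame = payload + overhead = 128 + 22 = 150
Overhead % = 22 / 150 * 100 = 14.6667% -> 14.67% (2 dp)

14.67


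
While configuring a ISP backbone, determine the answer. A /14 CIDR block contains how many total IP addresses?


Given: CIDR prefix /14
Host bits = 32 - 14 = 18
Total addresses = 2^18 = 262144

262144


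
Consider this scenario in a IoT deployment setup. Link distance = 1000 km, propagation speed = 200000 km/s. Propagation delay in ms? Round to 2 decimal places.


Given: distance = 1000 km, speed = 200000 km/s
Delay = distance / speed = 1000 / 200000 seconds
Delay in ms = 1000 * 1000 / 200000
Delay = 5.0000 ms
Rounded to 2 dp = 5.00 ms

5.00


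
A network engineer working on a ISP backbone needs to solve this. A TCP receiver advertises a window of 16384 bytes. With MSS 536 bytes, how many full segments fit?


Given: RWND = 16384 bytes, MSS = 536 bytes
Full segments = floor(RWND / MSS)
Full segments = floor(16384 / 536)
Full segments = floor(30.5672) = 30

30


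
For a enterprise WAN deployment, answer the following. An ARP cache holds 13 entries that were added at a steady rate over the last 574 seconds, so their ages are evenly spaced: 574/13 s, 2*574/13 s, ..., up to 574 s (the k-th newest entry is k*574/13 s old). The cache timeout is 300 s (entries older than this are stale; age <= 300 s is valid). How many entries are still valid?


Ages are k * 574/13 s for k = 1..13 (spacing = 44.1538 s).
Entry k is valid iff k * 574/13 <= 300 iff k <= 13 * 300 / 574 = 6.7944
n_valid = floor(6.7944) = 6
(n_stale = 13 - 6 = 7)

6


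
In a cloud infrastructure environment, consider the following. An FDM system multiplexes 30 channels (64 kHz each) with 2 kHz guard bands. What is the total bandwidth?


Given: 30 channels, 64 kHz each, guard = 2 kHz
Channel bandwidth = 30 * 64 = 1920 kHz
Guard bands = 29 gaps * 2 kHz = 58 kHz
Total = 1920 + 58 = 1978 kHz

1978


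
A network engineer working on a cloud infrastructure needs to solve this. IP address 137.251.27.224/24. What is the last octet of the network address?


Given: IP = 137.251.27.224, prefix = /24
Subnet mask = 255.255.255.0
Last octet of IP: 224
Last octet of mask: 0
Network last octet = 224 AND 0 = 0

0


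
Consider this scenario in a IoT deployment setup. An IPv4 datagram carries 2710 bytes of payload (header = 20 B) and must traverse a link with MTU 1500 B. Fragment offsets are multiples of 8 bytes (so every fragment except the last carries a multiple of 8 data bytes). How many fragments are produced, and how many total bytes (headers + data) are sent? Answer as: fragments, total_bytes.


Max data per non-final fragment = floor((MTU - header)/8)*8 = floor((1500 - 20)/8)*8 = floor(1480/8)*8 = 1480 B
Final fragment needs no 8-byte alignment: it can carry up to MTU - header = 1480 B
Non-final fragments needed = ceil((payload - 1480) / 1480) = ceil(1230/1480) = ceil(0.8311) = 1
Number of fragments = 1 + 1 = 2
Fragment sizes (data): 1 * 1480 B + 1230 B (last, 1230 <= 1480 OK)
Total bytes sent = payload + n_frags * header = 2710 + 2*20 = 2710 + 40 = 2750 B

2, 2750


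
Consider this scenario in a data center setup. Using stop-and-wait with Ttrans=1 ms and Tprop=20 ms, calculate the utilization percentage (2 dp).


Given: Ttrans = 1 ms, Tprop = 20 ms
RTT = 2 * Tprop = 2 * 20 = 40 ms
U = Ttrans / (Ttrans + RTT)
U = 1 / (1 + 40)
U = 1 / 41 = 0.02439
U% = 2.44%

2.44


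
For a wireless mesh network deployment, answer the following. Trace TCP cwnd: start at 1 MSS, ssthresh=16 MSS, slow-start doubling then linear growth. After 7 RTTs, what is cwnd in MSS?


RTT 0: cwnd = 1 MSS (initial)
RTT 1: cwnd = 2 MSS (slow start, doubled)
RTT 2: cwnd = 4 MSS (slow start, doubled)
RTT 3: cwnd = 8 MSS (slow start, doubled)
RTT 4: cwnd = 16 MSS (slow start, doubled)
RTT 5: cwnd = 17 MSS (congestion avoidance, +1)
RTT 6: cwnd = 18 MSS (congestion avoidance, +1)
RTT 7: cwnd = 19 MSS (congestion avoidance, +1)

19
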